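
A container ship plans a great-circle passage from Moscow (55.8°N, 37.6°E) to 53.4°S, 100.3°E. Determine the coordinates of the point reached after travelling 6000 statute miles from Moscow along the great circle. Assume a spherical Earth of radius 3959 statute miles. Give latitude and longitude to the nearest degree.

≈ 23°S, 80°E

Convert each endpoint to a unit vector on the sphere (x = cos φ cos λ, y = cos φ sin λ, z = sin φ).
The central angle between the endpoints is δ = arccos(p₁·p₂) ≈ 2.106 rad (120.7°). The total great-circle distance is δ·R ≈ 2.106 × 3959 ≈ 8339 mi, so the target fraction is f = 6000/8339 ≈ 0.720.
Interpolate at f ≈ 0.720 with slerp weights a = sin((1−f)δ)/sin δ ≈ 0.648, b = sin(fδ)/sin δ ≈ 1.161.
p = a·p₁ + b·p₂ ≈ (0.165, 0.903, -0.396); φ = arcsin(p_z) ≈ -23.35°, λ = atan2(p_y, p_x) ≈ 79.67°.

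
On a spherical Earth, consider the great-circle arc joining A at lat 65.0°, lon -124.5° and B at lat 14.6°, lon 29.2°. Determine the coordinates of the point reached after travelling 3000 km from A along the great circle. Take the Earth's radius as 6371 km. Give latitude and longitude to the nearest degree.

The haversine formula gives a central angle δ ≈ 1.709 rad (97.9°) between the endpoints. The total great-circle distance is δ·R ≈ 1.709 × 6371 ≈ 10891 km, so the target fraction is f = 3000/10891 ≈ 0.275.
Interpolate at f ≈ 0.275 with slerp weights a = sin((1−f)δ)/sin δ ≈ 0.954, b = sin(fδ)/sin δ ≈ 0.458.
p = a·p₁ + b·p₂ ≈ (0.158, -0.116, 0.981); φ = arcsin(p_z) ≈ 78.67°, λ = atan2(p_y, p_x) ≈ -36.24°.

≈ lat 79°, lon -36°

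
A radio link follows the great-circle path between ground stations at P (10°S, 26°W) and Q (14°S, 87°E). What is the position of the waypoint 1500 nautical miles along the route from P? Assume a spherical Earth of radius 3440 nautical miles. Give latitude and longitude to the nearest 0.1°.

From cos δ = sin φ₁ sin φ₂ + cos φ₁ cos φ₂ cos Δλ, the central angle is δ ≈ 1.909 rad (109.4°). The total great-circle distance is δ·R ≈ 1.909 × 3440 ≈ 6565 nmi, so the target fraction is f = 1500/6565 ≈ 0.228.
Interpolate at f ≈ 0.228 with slerp weights a = sin((1−f)δ)/sin δ ≈ 1.055, b = sin(fδ)/sin δ ≈ 0.448.
p = a·p₁ + b·p₂ ≈ (0.956, -0.022, -0.291); φ = arcsin(p_z) ≈ -16.94°, λ = atan2(p_y, p_x) ≈ -1.29°.

≈ (16.9°S, 1.3°W)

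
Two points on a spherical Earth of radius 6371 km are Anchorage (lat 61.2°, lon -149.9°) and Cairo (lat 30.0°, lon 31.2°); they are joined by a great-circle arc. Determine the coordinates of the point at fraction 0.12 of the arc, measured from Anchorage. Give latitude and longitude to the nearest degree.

Convert each endpoint to a unit vector on the sphere (x = cos φ cos λ, y = cos φ sin λ, z = sin φ).
The central angle between the endpoints is δ = arccos(p₁·p₂) ≈ 1.550 rad (88.8°).
Interpolate at f = 0.12 with slerp weights a = sin((1−f)δ)/sin δ ≈ 0.979, b = sin(fδ)/sin δ ≈ 0.185.
p = a·p₁ + b·p₂ ≈ (-0.271, -0.154, 0.950); φ = arcsin(p_z) ≈ 71.85°, λ = atan2(p_y, p_x) ≈ -150.47°.

≈ lat 72°, lon -150°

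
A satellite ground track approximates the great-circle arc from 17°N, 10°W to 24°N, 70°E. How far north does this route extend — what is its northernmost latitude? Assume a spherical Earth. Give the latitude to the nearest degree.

≈ 27°N

The great circle lies in the plane with unit normal n̂ = (p₁ × p₂)/|p₁ × p₂|.
Here n̂_z ≈ +0.894; the vertex latitude is φ_max = arccos|n̂_z| ≈ 26.7°.
Check via Clairaut: cos φ_max = |cos φ₁| · sin C = cos(17.0°)·sin(69.2°) ≈ 0.894, again giving ≈ 26.7°.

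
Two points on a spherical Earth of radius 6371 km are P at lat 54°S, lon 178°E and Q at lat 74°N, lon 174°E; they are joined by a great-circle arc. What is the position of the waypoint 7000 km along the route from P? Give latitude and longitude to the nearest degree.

The haversine formula gives a central angle δ ≈ 2.235 rad (128.0°) between the endpoints. The total great-circle distance is δ·R ≈ 2.235 × 6371 ≈ 14236 km, so the target fraction is f = 7000/14236 ≈ 0.492.
Interpolate at f ≈ 0.492 with slerp weights a = sin((1−f)δ)/sin δ ≈ 1.151, b = sin(fδ)/sin δ ≈ 1.131.
p = a·p₁ + b·p₂ ≈ (-0.986, 0.056, 0.155); φ = arcsin(p_z) ≈ 8.94°, λ = atan2(p_y, p_x) ≈ 176.74°.

≈ lat 9°N, lon 177°E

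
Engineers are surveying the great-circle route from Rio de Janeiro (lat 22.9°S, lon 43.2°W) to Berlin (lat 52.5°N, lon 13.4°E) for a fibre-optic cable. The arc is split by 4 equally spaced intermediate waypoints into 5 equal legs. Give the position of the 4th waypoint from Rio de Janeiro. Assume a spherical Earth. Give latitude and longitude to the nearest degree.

≈ lat 39°N, lon 5°W

From cos δ = sin φ₁ sin φ₂ + cos φ₁ cos φ₂ cos Δλ, the central angle is δ ≈ 1.571 rad (90.0°).
Interpolate at f = 4/5 with slerp weights a = sin((1−f)δ)/sin δ ≈ 0.309, b = sin(fδ)/sin δ ≈ 0.951.
p = a·p₁ + b·p₂ ≈ (0.771, -0.061, 0.634); φ = arcsin(p_z) ≈ 39.37°, λ = atan2(p_y, p_x) ≈ -4.50°.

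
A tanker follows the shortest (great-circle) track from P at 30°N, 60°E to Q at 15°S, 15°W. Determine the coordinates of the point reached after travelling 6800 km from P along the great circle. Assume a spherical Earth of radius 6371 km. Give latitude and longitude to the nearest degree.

The haversine formula gives a central angle δ ≈ 1.484 rad (85.0°) between the endpoints. The total great-circle distance is δ·R ≈ 1.484 × 6371 ≈ 9452 km, so the target fraction is f = 6800/9452 ≈ 0.719.
Interpolate at f ≈ 0.719 with slerp weights a = sin((1−f)δ)/sin δ ≈ 0.406, b = sin(fδ)/sin δ ≈ 0.879.
p = a·p₁ + b·p₂ ≈ (0.996, 0.085, -0.025); φ = arcsin(p_z) ≈ -1.41°, λ = atan2(p_y, p_x) ≈ 4.85°.

≈ 1°S, 5°E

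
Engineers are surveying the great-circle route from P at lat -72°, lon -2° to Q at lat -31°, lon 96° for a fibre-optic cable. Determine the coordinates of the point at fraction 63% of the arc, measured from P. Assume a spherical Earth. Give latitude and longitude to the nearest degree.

≈ lat -52°, lon 83°

From cos δ = sin φ₁ sin φ₂ + cos φ₁ cos φ₂ cos Δλ, the central angle is δ ≈ 1.101 rad (63.1°).
Interpolate at f = 0.63 with slerp weights a = sin((1−f)δ)/sin δ ≈ 0.444, b = sin(fδ)/sin δ ≈ 0.717.
p = a·p₁ + b·p₂ ≈ (0.073, 0.606, -0.792); φ = arcsin(p_z) ≈ -52.35°, λ = atan2(p_y, p_x) ≈ 83.14°.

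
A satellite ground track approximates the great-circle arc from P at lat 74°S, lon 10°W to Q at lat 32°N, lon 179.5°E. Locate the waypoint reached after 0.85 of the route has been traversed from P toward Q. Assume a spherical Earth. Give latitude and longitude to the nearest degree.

From cos δ = sin φ₁ sin φ₂ + cos φ₁ cos φ₂ cos Δλ, the central angle is δ ≈ 2.404 rad (137.7°).
Interpolate at f = 0.85 with slerp weights a = sin((1−f)δ)/sin δ ≈ 0.524, b = sin(fδ)/sin δ ≈ 1.324.
p = a·p₁ + b·p₂ ≈ (-0.980, -0.015, 0.197); φ = arcsin(p_z) ≈ 11.38°, λ = atan2(p_y, p_x) ≈ -179.11°.

≈ lat 11°N, lon 179°W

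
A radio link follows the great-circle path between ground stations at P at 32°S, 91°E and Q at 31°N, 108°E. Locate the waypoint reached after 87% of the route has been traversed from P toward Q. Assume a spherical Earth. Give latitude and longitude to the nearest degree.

The haversine formula gives a central angle δ ≈ 1.135 rad (65.0°) between the endpoints.
Interpolate at f = 0.87 with slerp weights a = sin((1−f)δ)/sin δ ≈ 0.162, b = sin(fδ)/sin δ ≈ 0.921.
p = a·p₁ + b·p₂ ≈ (-0.246, 0.888, 0.388); φ = arcsin(p_z) ≈ 22.85°, λ = atan2(p_y, p_x) ≈ 105.50°.

≈ 23°N, 105°E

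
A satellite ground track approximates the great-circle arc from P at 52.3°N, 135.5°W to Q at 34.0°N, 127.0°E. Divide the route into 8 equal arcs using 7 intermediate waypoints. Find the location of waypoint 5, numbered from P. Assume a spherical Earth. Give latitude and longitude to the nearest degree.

Write both endpoints as unit vectors p₁, p₂ with components (cos φ cos λ, cos φ sin λ, sin φ).
The central angle between the endpoints is δ = arccos(p₁·p₂) ≈ 1.185 rad (67.9°).
Interpolate at f = 5/8 with slerp weights a = sin((1−f)δ)/sin δ ≈ 0.464, b = sin(fδ)/sin δ ≈ 0.728.
p = a·p₁ + b·p₂ ≈ (-0.566, 0.283, 0.774); φ = arcsin(p_z) ≈ 50.75°, λ = atan2(p_y, p_x) ≈ 153.40°.

≈ 51°N, 153°E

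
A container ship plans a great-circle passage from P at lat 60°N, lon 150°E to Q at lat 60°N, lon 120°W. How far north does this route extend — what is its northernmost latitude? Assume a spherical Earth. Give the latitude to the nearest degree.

The great circle lies in the plane with unit normal n̂ = (p₁ × p₂)/|p₁ × p₂|.
Here n̂_z ≈ +0.378; the vertex latitude is φ_max = arccos|n̂_z| ≈ 67.8°.
Check via Clairaut: cos φ_max = |cos φ₁| · sin C = cos(60.0°)·sin(49.1°) ≈ 0.378, again giving ≈ 67.8°.

≈ 68°N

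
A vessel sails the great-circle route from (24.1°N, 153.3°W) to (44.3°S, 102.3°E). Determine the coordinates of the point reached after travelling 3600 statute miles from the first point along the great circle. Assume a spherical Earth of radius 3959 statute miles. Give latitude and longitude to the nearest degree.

≈ (12°S, 168°E)

Write both endpoints as unit vectors p₁, p₂ with components (cos φ cos λ, cos φ sin λ, sin φ).
The central angle between the endpoints is δ = arccos(p₁·p₂) ≈ 2.035 rad (116.6°). The total great-circle distance is δ·R ≈ 2.035 × 3959 ≈ 8056 mi, so the target fraction is f = 3600/8056 ≈ 0.447.
Interpolate at f ≈ 0.447 with slerp weights a = sin((1−f)δ)/sin δ ≈ 1.009, b = sin(fδ)/sin δ ≈ 0.882.
p = a·p₁ + b·p₂ ≈ (-0.958, 0.203, -0.204); φ = arcsin(p_z) ≈ -11.78°, λ = atan2(p_y, p_x) ≈ 168.03°.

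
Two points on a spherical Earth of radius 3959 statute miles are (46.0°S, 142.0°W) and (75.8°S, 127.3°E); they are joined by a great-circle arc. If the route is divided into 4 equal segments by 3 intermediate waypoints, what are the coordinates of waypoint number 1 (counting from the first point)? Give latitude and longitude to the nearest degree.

Write both endpoints as unit vectors p₁, p₂ with components (cos φ cos λ, cos φ sin λ, sin φ).
The central angle between the endpoints is δ = arccos(p₁·p₂) ≈ 0.802 rad (46.0°).
Interpolate at f = 1/4 with slerp weights a = sin((1−f)δ)/sin δ ≈ 0.787, b = sin(fδ)/sin δ ≈ 0.277.
p = a·p₁ + b·p₂ ≈ (-0.472, -0.283, -0.835); φ = arcsin(p_z) ≈ -56.61°, λ = atan2(p_y, p_x) ≈ -149.09°.

≈ (57°S, 149°W)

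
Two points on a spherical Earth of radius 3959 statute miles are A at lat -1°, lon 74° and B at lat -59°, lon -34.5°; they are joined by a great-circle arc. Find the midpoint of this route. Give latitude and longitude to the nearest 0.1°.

Write both endpoints as unit vectors p₁, p₂ with components (cos φ cos λ, cos φ sin λ, sin φ).
The central angle between the endpoints is δ = arccos(p₁·p₂) ≈ 1.720 rad (98.5°).
Interpolate at f = 1/2 with slerp weights a = sin((1−f)δ)/sin δ ≈ 0.766, b = sin(fδ)/sin δ ≈ 0.766.
p = a·p₁ + b·p₂ ≈ (0.536, 0.513, -0.670); φ = arcsin(p_z) ≈ -42.08°, λ = atan2(p_y, p_x) ≈ 43.72°.

≈ lat -42.1°, lon 43.7°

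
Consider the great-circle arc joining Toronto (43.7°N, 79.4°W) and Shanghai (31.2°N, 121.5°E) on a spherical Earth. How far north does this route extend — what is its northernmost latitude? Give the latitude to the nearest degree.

≈ 77°N

The great circle lies in the plane with unit normal n̂ = (p₁ × p₂)/|p₁ × p₂|.
Here n̂_z ≈ -0.226; the vertex latitude is φ_max = arccos|n̂_z| ≈ 76.9°.
Check via Clairaut: cos φ_max = |cos φ₁| · sin C = cos(43.7°)·sin(18.2°) ≈ 0.226, again giving ≈ 76.9°.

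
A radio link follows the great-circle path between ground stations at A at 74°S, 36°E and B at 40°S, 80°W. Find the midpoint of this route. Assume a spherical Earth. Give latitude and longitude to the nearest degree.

From cos δ = sin φ₁ sin φ₂ + cos φ₁ cos φ₂ cos Δλ, the central angle is δ ≈ 1.018 rad (58.3°).
Interpolate at f = 1/2 with slerp weights a = sin((1−f)δ)/sin δ ≈ 0.573, b = sin(fδ)/sin δ ≈ 0.573.
p = a·p₁ + b·p₂ ≈ (0.204, -0.339, -0.918); φ = arcsin(p_z) ≈ -66.69°, λ = atan2(p_y, p_x) ≈ -58.99°.

≈ 67°S, 59°W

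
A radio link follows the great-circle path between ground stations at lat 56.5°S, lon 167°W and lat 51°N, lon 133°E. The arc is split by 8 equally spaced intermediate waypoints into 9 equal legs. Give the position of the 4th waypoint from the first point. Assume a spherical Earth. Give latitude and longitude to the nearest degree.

Convert each endpoint to a unit vector on the sphere (x = cos φ cos λ, y = cos φ sin λ, z = sin φ).
The central angle between the endpoints is δ = arccos(p₁·p₂) ≈ 2.065 rad (118.3°).
Interpolate at f = 4/9 with slerp weights a = sin((1−f)δ)/sin δ ≈ 1.036, b = sin(fδ)/sin δ ≈ 0.902.
p = a·p₁ + b·p₂ ≈ (-0.944, 0.287, -0.162); φ = arcsin(p_z) ≈ -9.34°, λ = atan2(p_y, p_x) ≈ 163.11°.

≈ lat 9°S, lon 163°E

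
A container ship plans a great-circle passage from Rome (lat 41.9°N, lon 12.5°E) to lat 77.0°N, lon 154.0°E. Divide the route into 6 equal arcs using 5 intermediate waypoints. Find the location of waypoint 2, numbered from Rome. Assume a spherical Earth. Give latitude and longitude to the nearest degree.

Write both endpoints as unit vectors p₁, p₂ with components (cos φ cos λ, cos φ sin λ, sin φ).
The central angle between the endpoints is δ = arccos(p₁·p₂) ≈ 1.024 rad (58.7°).
Interpolate at f = 2/6 with slerp weights a = sin((1−f)δ)/sin δ ≈ 0.739, b = sin(fδ)/sin δ ≈ 0.392.
p = a·p₁ + b·p₂ ≈ (0.457, 0.158, 0.875); φ = arcsin(p_z) ≈ 61.06°, λ = atan2(p_y, p_x) ≈ 19.01°.

≈ lat 61°N, lon 19°E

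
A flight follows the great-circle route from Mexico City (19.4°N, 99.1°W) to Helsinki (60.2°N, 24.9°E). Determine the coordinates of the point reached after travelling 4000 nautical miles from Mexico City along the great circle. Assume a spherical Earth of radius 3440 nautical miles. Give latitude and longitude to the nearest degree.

≈ (67°N, 23°W)

Convert each endpoint to a unit vector on the sphere (x = cos φ cos λ, y = cos φ sin λ, z = sin φ).
The central angle between the endpoints is δ = arccos(p₁·p₂) ≈ 1.545 rad (88.5°). The total great-circle distance is δ·R ≈ 1.545 × 3440 ≈ 5314 nmi, so the target fraction is f = 4000/5314 ≈ 0.753.
Interpolate at f ≈ 0.753 with slerp weights a = sin((1−f)δ)/sin δ ≈ 0.373, b = sin(fδ)/sin δ ≈ 0.918.
p = a·p₁ + b·p₂ ≈ (0.358, -0.155, 0.921); φ = arcsin(p_z) ≈ 67.02°, λ = atan2(p_y, p_x) ≈ -23.40°.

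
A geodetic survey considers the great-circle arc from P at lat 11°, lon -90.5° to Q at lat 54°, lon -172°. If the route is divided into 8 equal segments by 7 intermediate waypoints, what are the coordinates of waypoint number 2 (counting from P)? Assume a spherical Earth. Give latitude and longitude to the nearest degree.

Write both endpoints as unit vectors p₁, p₂ with components (cos φ cos λ, cos φ sin λ, sin φ).
The central angle between the endpoints is δ = arccos(p₁·p₂) ≈ 1.329 rad (76.1°).
Interpolate at f = 2/8 with slerp weights a = sin((1−f)δ)/sin δ ≈ 0.865, b = sin(fδ)/sin δ ≈ 0.336.
p = a·p₁ + b·p₂ ≈ (-0.203, -0.876, 0.437); φ = arcsin(p_z) ≈ 25.90°, λ = atan2(p_y, p_x) ≈ -103.04°.

≈ lat 26°, lon -103°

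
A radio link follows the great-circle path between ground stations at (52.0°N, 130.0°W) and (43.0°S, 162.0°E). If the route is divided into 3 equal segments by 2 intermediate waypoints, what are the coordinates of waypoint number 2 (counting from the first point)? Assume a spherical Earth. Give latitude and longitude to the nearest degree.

≈ (11°S, 176°W)

Write both endpoints as unit vectors p₁, p₂ with components (cos φ cos λ, cos φ sin λ, sin φ).
The central angle between the endpoints is δ = arccos(p₁·p₂) ≈ 1.948 rad (111.6°).
Interpolate at f = 2/3 with slerp weights a = sin((1−f)δ)/sin δ ≈ 0.651, b = sin(fδ)/sin δ ≈ 1.036.
p = a·p₁ + b·p₂ ≈ (-0.978, -0.073, -0.194); φ = arcsin(p_z) ≈ -11.19°, λ = atan2(p_y, p_x) ≈ -175.75°.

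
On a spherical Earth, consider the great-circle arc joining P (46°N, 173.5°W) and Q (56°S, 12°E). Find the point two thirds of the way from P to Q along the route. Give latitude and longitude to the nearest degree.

From cos δ = sin φ₁ sin φ₂ + cos φ₁ cos φ₂ cos Δλ, the central angle is δ ≈ 2.957 rad (169.4°).
Interpolate at f = 2/3 with slerp weights a = sin((1−f)δ)/sin δ ≈ 4.543, b = sin(fδ)/sin δ ≈ 5.018.
p = a·p₁ + b·p₂ ≈ (-0.391, 0.226, -0.892); φ = arcsin(p_z) ≈ -63.16°, λ = atan2(p_y, p_x) ≈ 149.94°.

≈ (63°S, 150°E)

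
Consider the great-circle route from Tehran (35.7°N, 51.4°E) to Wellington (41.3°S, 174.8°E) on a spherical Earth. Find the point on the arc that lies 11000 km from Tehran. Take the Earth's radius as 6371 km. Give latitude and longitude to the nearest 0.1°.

≈ 25.6°S, 133.8°E

Convert each endpoint to a unit vector on the sphere (x = cos φ cos λ, y = cos φ sin λ, z = sin φ).
The central angle between the endpoints is δ = arccos(p₁·p₂) ≈ 2.376 rad (136.1°). The total great-circle distance is δ·R ≈ 2.376 × 6371 ≈ 15138 km, so the target fraction is f = 11000/15138 ≈ 0.727.
Interpolate at f ≈ 0.727 with slerp weights a = sin((1−f)δ)/sin δ ≈ 0.873, b = sin(fδ)/sin δ ≈ 1.426.
p = a·p₁ + b·p₂ ≈ (-0.624, 0.651, -0.432); φ = arcsin(p_z) ≈ -25.57°, λ = atan2(p_y, p_x) ≈ 133.81°.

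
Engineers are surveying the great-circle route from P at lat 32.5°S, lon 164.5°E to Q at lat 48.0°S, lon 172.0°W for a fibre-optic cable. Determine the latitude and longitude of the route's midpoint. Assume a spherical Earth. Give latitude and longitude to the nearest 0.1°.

≈ lat 40.8°S, lon 174.9°E

Convert each endpoint to a unit vector on the sphere (x = cos φ cos λ, y = cos φ sin λ, z = sin φ).
The central angle between the endpoints is δ = arccos(p₁·p₂) ≈ 0.411 rad (23.5°).
Interpolate at f = 1/2 with slerp weights a = sin((1−f)δ)/sin δ ≈ 0.511, b = sin(fδ)/sin δ ≈ 0.511.
p = a·p₁ + b·p₂ ≈ (-0.754, 0.068, -0.654); φ = arcsin(p_z) ≈ -40.84°, λ = atan2(p_y, p_x) ≈ 174.88°.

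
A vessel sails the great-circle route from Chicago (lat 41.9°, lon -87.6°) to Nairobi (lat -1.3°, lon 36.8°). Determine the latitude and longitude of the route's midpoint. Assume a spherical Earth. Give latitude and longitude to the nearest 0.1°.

Convert each endpoint to a unit vector on the sphere (x = cos φ cos λ, y = cos φ sin λ, z = sin φ).
The central angle between the endpoints is δ = arccos(p₁·p₂) ≈ 2.021 rad (115.8°).
Interpolate at f = 1/2 with slerp weights a = sin((1−f)δ)/sin δ ≈ 0.941, b = sin(fδ)/sin δ ≈ 0.941.
p = a·p₁ + b·p₂ ≈ (0.783, -0.136, 0.607); φ = arcsin(p_z) ≈ 37.39°, λ = atan2(p_y, p_x) ≈ -9.88°.

≈ lat 37.4°, lon -9.9°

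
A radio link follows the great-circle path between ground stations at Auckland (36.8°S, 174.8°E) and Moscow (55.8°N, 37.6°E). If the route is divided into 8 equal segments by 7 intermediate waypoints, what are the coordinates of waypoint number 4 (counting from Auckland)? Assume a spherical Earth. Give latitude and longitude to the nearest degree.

Convert each endpoint to a unit vector on the sphere (x = cos φ cos λ, y = cos φ sin λ, z = sin φ).
The central angle between the endpoints is δ = arccos(p₁·p₂) ≈ 2.542 rad (145.7°).
Interpolate at f = 4/8 with slerp weights a = sin((1−f)δ)/sin δ ≈ 1.694, b = sin(fδ)/sin δ ≈ 1.694.
p = a·p₁ + b·p₂ ≈ (-0.596, 0.704, 0.386); φ = arcsin(p_z) ≈ 22.72°, λ = atan2(p_y, p_x) ≈ 130.28°.

≈ 23°N, 130°E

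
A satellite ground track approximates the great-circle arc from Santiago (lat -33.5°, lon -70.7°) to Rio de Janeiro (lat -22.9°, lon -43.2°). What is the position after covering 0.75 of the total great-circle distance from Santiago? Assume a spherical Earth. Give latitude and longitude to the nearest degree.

Write both endpoints as unit vectors p₁, p₂ with components (cos φ cos λ, cos φ sin λ, sin φ).
The central angle between the endpoints is δ = arccos(p₁·p₂) ≈ 0.460 rad (26.3°).
Interpolate at f = 0.75 with slerp weights a = sin((1−f)δ)/sin δ ≈ 0.258, b = sin(fδ)/sin δ ≈ 0.762.
p = a·p₁ + b·p₂ ≈ (0.583, -0.684, -0.439); φ = arcsin(p_z) ≈ -26.05°, λ = atan2(p_y, p_x) ≈ -49.56°.

≈ lat -26°, lon -50°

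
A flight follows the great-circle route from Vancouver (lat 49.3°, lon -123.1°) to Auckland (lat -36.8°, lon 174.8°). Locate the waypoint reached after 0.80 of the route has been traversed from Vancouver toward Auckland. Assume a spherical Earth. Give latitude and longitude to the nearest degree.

Convert each endpoint to a unit vector on the sphere (x = cos φ cos λ, y = cos φ sin λ, z = sin φ).
The central angle between the endpoints is δ = arccos(p₁·p₂) ≈ 1.782 rad (102.1°).
Interpolate at f = 0.80 with slerp weights a = sin((1−f)δ)/sin δ ≈ 0.357, b = sin(fδ)/sin δ ≈ 1.012.
p = a·p₁ + b·p₂ ≈ (-0.934, -0.122, -0.336); φ = arcsin(p_z) ≈ -19.61°, λ = atan2(p_y, p_x) ≈ -172.59°.

≈ lat -20°, lon -173°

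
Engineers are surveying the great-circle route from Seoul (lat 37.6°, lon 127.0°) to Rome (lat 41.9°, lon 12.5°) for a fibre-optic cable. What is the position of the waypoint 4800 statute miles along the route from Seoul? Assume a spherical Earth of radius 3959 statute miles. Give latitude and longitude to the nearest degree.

The haversine formula gives a central angle δ ≈ 1.407 rad (80.6°) between the endpoints. The total great-circle distance is δ·R ≈ 1.407 × 3959 ≈ 5571 mi, so the target fraction is f = 4800/5571 ≈ 0.862.
Interpolate at f ≈ 0.862 with slerp weights a = sin((1−f)δ)/sin δ ≈ 0.196, b = sin(fδ)/sin δ ≈ 0.949.
p = a·p₁ + b·p₂ ≈ (0.596, 0.277, 0.754); φ = arcsin(p_z) ≈ 48.90°, λ = atan2(p_y, p_x) ≈ 24.92°.

≈ lat 49°, lon 25°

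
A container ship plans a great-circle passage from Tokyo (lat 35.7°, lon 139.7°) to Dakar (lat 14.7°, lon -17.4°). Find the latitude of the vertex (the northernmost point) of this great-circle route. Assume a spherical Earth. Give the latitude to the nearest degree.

≈ 68°

The great circle lies in the plane with unit normal n̂ = (p₁ × p₂)/|p₁ × p₂|.
Here n̂_z ≈ -0.374; the vertex latitude is φ_max = arccos|n̂_z| ≈ 68.1°.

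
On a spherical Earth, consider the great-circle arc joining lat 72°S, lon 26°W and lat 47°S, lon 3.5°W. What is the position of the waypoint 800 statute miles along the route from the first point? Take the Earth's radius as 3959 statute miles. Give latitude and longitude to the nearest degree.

≈ lat 62°S, lon 12°W

Convert each endpoint to a unit vector on the sphere (x = cos φ cos λ, y = cos φ sin λ, z = sin φ).
The central angle between the endpoints is δ = arccos(p₁·p₂) ≈ 0.473 rad (27.1°). The total great-circle distance is δ·R ≈ 0.473 × 3959 ≈ 1872 mi, so the target fraction is f = 800/1872 ≈ 0.427.
Interpolate at f ≈ 0.427 with slerp weights a = sin((1−f)δ)/sin δ ≈ 0.587, b = sin(fδ)/sin δ ≈ 0.441.
p = a·p₁ + b·p₂ ≈ (0.463, -0.098, -0.881); φ = arcsin(p_z) ≈ -61.75°, λ = atan2(p_y, p_x) ≈ -11.94°.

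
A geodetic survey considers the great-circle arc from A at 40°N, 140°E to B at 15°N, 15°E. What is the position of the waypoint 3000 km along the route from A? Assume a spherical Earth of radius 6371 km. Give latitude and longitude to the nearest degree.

From cos δ = sin φ₁ sin φ₂ + cos φ₁ cos φ₂ cos Δλ, the central angle is δ ≈ 1.832 rad (105.0°). The total great-circle distance is δ·R ≈ 1.832 × 6371 ≈ 11670 km, so the target fraction is f = 3000/11670 ≈ 0.257.
Interpolate at f ≈ 0.257 with slerp weights a = sin((1−f)δ)/sin δ ≈ 1.012, b = sin(fδ)/sin δ ≈ 0.470.
p = a·p₁ + b·p₂ ≈ (-0.156, 0.616, 0.772); φ = arcsin(p_z) ≈ 50.56°, λ = atan2(p_y, p_x) ≈ 104.21°.

≈ 51°N, 104°E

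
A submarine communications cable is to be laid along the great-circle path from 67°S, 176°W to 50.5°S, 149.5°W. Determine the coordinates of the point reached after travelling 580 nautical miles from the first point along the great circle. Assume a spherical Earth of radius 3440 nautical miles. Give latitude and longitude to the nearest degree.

Convert each endpoint to a unit vector on the sphere (x = cos φ cos λ, y = cos φ sin λ, z = sin φ).
The central angle between the endpoints is δ = arccos(p₁·p₂) ≈ 0.369 rad (21.1°). The total great-circle distance is δ·R ≈ 0.369 × 3440 ≈ 1269 nmi, so the target fraction is f = 580/1269 ≈ 0.457.
Interpolate at f ≈ 0.457 with slerp weights a = sin((1−f)δ)/sin δ ≈ 0.552, b = sin(fδ)/sin δ ≈ 0.465.
p = a·p₁ + b·p₂ ≈ (-0.470, -0.165, -0.867); φ = arcsin(p_z) ≈ -60.11°, λ = atan2(p_y, p_x) ≈ -160.63°.

≈ 60°S, 161°W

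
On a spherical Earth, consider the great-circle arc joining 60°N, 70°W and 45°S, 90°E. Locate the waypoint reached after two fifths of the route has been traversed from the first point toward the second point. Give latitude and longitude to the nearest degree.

≈ 43°N, 45°E

Convert each endpoint to a unit vector on the sphere (x = cos φ cos λ, y = cos φ sin λ, z = sin φ).
The central angle between the endpoints is δ = arccos(p₁·p₂) ≈ 2.807 rad (160.8°).
Interpolate at f = 2/5 with slerp weights a = sin((1−f)δ)/sin δ ≈ 3.027, b = sin(fδ)/sin δ ≈ 2.746.
p = a·p₁ + b·p₂ ≈ (0.518, 0.520, 0.680); φ = arcsin(p_z) ≈ 42.82°, λ = atan2(p_y, p_x) ≈ 45.10°.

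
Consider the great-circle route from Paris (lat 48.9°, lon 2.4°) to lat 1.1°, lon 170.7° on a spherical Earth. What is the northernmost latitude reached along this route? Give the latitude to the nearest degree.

≈ 80°

The great circle lies in the plane with unit normal n̂ = (p₁ × p₂)/|p₁ × p₂|.
Here n̂_z ≈ +0.171; the vertex latitude is φ_max = arccos|n̂_z| ≈ 80.1°.
Check via Clairaut: cos φ_max = |cos φ₁| · sin C = cos(48.9°)·sin(15.1°) ≈ 0.171, again giving ≈ 80.1°.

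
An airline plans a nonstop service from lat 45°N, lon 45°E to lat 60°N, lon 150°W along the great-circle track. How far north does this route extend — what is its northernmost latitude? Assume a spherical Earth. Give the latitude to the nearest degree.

≈ 85°N

The great circle lies in the plane with unit normal n̂ = (p₁ × p₂)/|p₁ × p₂|.
Here n̂_z ≈ +0.095; the vertex latitude is φ_max = arccos|n̂_z| ≈ 84.5°.
Check via Clairaut: cos φ_max = |cos φ₁| · sin C = cos(45.0°)·sin(7.7°) ≈ 0.095, again giving ≈ 84.5°.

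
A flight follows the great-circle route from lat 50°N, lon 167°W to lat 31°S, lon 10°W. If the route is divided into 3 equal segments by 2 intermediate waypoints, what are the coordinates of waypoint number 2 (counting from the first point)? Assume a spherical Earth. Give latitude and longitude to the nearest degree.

≈ lat 13°N, lon 38°W

The haversine formula gives a central angle δ ≈ 2.695 rad (154.4°) between the endpoints.
Interpolate at f = 2/3 with slerp weights a = sin((1−f)δ)/sin δ ≈ 1.809, b = sin(fδ)/sin δ ≈ 2.254.
p = a·p₁ + b·p₂ ≈ (0.770, -0.597, 0.225); φ = arcsin(p_z) ≈ 12.99°, λ = atan2(p_y, p_x) ≈ -37.80°.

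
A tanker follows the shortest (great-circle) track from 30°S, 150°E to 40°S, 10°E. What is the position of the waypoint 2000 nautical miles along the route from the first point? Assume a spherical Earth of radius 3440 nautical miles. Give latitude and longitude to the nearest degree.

≈ 56°S, 120°E

The haversine formula gives a central angle δ ≈ 1.759 rad (100.8°) between the endpoints. The total great-circle distance is δ·R ≈ 1.759 × 3440 ≈ 6050 nmi, so the target fraction is f = 2000/6050 ≈ 0.331.
Interpolate at f ≈ 0.331 with slerp weights a = sin((1−f)δ)/sin δ ≈ 0.940, b = sin(fδ)/sin δ ≈ 0.559.
p = a·p₁ + b·p₂ ≈ (-0.283, 0.481, -0.829); φ = arcsin(p_z) ≈ -56.04°, λ = atan2(p_y, p_x) ≈ 120.48°.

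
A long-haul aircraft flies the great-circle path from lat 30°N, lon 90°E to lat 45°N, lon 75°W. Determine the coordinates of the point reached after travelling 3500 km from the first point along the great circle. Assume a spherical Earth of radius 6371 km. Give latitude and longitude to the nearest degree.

≈ lat 61°N, lon 78°E

Convert each endpoint to a unit vector on the sphere (x = cos φ cos λ, y = cos φ sin λ, z = sin φ).
The central angle between the endpoints is δ = arccos(p₁·p₂) ≈ 1.811 rad (103.8°). The total great-circle distance is δ·R ≈ 1.811 × 6371 ≈ 11538 km, so the target fraction is f = 3500/11538 ≈ 0.303.
Interpolate at f ≈ 0.303 with slerp weights a = sin((1−f)δ)/sin δ ≈ 0.981, b = sin(fδ)/sin δ ≈ 0.538.
p = a·p₁ + b·p₂ ≈ (0.098, 0.482, 0.871); φ = arcsin(p_z) ≈ 60.52°, λ = atan2(p_y, p_x) ≈ 78.47°.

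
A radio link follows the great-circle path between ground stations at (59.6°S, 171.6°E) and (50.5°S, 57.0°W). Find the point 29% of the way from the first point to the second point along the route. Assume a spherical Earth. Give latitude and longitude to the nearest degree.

The haversine formula gives a central angle δ ≈ 1.101 rad (63.1°) between the endpoints.
Interpolate at f = 0.29 with slerp weights a = sin((1−f)δ)/sin δ ≈ 0.790, b = sin(fδ)/sin δ ≈ 0.352.
p = a·p₁ + b·p₂ ≈ (-0.274, -0.129, -0.953); φ = arcsin(p_z) ≈ -72.38°, λ = atan2(p_y, p_x) ≈ -154.69°.

≈ (72°S, 155°W)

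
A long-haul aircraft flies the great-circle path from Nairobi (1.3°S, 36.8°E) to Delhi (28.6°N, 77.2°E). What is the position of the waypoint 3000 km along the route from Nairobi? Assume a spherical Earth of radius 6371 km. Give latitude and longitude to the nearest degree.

Write both endpoints as unit vectors p₁, p₂ with components (cos φ cos λ, cos φ sin λ, sin φ).
The central angle between the endpoints is δ = arccos(p₁·p₂) ≈ 0.853 rad (48.9°). The total great-circle distance is δ·R ≈ 0.853 × 6371 ≈ 5436 km, so the target fraction is f = 3000/5436 ≈ 0.552.
Interpolate at f ≈ 0.552 with slerp weights a = sin((1−f)δ)/sin δ ≈ 0.495, b = sin(fδ)/sin δ ≈ 0.602.
p = a·p₁ + b·p₂ ≈ (0.514, 0.812, 0.277); φ = arcsin(p_z) ≈ 16.08°, λ = atan2(p_y, p_x) ≈ 57.69°.

≈ 16°N, 58°E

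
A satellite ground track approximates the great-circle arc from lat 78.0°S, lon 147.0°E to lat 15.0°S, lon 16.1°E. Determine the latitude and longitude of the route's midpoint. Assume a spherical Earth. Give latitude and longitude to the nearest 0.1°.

Write both endpoints as unit vectors p₁, p₂ with components (cos φ cos λ, cos φ sin λ, sin φ).
The central angle between the endpoints is δ = arccos(p₁·p₂) ≈ 1.449 rad (83.0°).
Interpolate at f = 1/2 with slerp weights a = sin((1−f)δ)/sin δ ≈ 0.668, b = sin(fδ)/sin δ ≈ 0.668.
p = a·p₁ + b·p₂ ≈ (0.503, 0.254, -0.826); φ = arcsin(p_z) ≈ -55.68°, λ = atan2(p_y, p_x) ≈ 26.82°.

≈ lat 55.7°S, lon 26.8°E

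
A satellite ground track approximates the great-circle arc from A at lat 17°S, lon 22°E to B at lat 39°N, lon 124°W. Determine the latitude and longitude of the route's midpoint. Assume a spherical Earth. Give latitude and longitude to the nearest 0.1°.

Convert each endpoint to a unit vector on the sphere (x = cos φ cos λ, y = cos φ sin λ, z = sin φ).
The central angle between the endpoints is δ = arccos(p₁·p₂) ≈ 2.498 rad (143.1°).
Interpolate at f = 1/2 with slerp weights a = sin((1−f)δ)/sin δ ≈ 1.582, b = sin(fδ)/sin δ ≈ 1.582.
p = a·p₁ + b·p₂ ≈ (0.715, -0.452, 0.533); φ = arcsin(p_z) ≈ 32.20°, λ = atan2(p_y, p_x) ≈ -32.32°.

≈ lat 32.2°N, lon 32.3°W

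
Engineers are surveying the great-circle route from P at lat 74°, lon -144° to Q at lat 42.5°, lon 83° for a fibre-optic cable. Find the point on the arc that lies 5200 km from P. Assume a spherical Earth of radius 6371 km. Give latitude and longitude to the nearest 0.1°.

Convert each endpoint to a unit vector on the sphere (x = cos φ cos λ, y = cos φ sin λ, z = sin φ).
The central angle between the endpoints is δ = arccos(p₁·p₂) ≈ 1.035 rad (59.3°). The total great-circle distance is δ·R ≈ 1.035 × 6371 ≈ 6592 km, so the target fraction is f = 5200/6592 ≈ 0.789.
Interpolate at f ≈ 0.789 with slerp weights a = sin((1−f)δ)/sin δ ≈ 0.252, b = sin(fδ)/sin δ ≈ 0.847.
p = a·p₁ + b·p₂ ≈ (0.020, 0.579, 0.815); φ = arcsin(p_z) ≈ 54.57°, λ = atan2(p_y, p_x) ≈ 88.03°.

≈ lat 54.6°, lon 88.0°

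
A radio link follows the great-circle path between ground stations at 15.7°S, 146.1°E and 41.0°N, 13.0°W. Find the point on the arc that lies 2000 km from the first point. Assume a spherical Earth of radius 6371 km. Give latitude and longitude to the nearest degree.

Write both endpoints as unit vectors p₁, p₂ with components (cos φ cos λ, cos φ sin λ, sin φ).
The central angle between the endpoints is δ = arccos(p₁·p₂) ≈ 2.599 rad (148.9°). The total great-circle distance is δ·R ≈ 2.599 × 6371 ≈ 16557 km, so the target fraction is f = 2000/16557 ≈ 0.121.
Interpolate at f ≈ 0.121 with slerp weights a = sin((1−f)δ)/sin δ ≈ 1.463, b = sin(fδ)/sin δ ≈ 0.598.
p = a·p₁ + b·p₂ ≈ (-0.729, 0.684, -0.004); φ = arcsin(p_z) ≈ -0.21°, λ = atan2(p_y, p_x) ≈ 136.84°.

≈ 0°N, 137°E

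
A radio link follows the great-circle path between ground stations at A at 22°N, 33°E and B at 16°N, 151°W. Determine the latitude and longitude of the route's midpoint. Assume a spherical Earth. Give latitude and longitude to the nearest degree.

From cos δ = sin φ₁ sin φ₂ + cos φ₁ cos φ₂ cos Δλ, the central angle is δ ≈ 2.475 rad (141.8°).
Interpolate at f = 1/2 with slerp weights a = sin((1−f)δ)/sin δ ≈ 1.528, b = sin(fδ)/sin δ ≈ 1.528.
p = a·p₁ + b·p₂ ≈ (-0.096, 0.060, 0.994); φ = arcsin(p_z) ≈ 83.49°, λ = atan2(p_y, p_x) ≈ 148.33°.

≈ 83°N, 148°E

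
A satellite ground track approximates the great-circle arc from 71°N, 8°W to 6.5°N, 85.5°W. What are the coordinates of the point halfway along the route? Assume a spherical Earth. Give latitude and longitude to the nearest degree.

Convert each endpoint to a unit vector on the sphere (x = cos φ cos λ, y = cos φ sin λ, z = sin φ).
The central angle between the endpoints is δ = arccos(p₁·p₂) ≈ 1.393 rad (79.8°).
Interpolate at f = 1/2 with slerp weights a = sin((1−f)δ)/sin δ ≈ 0.652, b = sin(fδ)/sin δ ≈ 0.652.
p = a·p₁ + b·p₂ ≈ (0.261, -0.675, 0.690); φ = arcsin(p_z) ≈ 43.63°, λ = atan2(p_y, p_x) ≈ -68.87°.

≈ 44°N, 69°W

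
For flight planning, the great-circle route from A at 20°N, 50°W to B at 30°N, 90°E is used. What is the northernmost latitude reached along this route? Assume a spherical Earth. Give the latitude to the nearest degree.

≈ 54°N

The great circle lies in the plane with unit normal n̂ = (p₁ × p₂)/|p₁ × p₂|.
Here n̂_z ≈ +0.587; the vertex latitude is φ_max = arccos|n̂_z| ≈ 54.1°.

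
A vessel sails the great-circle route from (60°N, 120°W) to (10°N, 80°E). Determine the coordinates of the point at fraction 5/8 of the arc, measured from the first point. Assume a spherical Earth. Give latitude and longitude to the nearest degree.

≈ (50°N, 90°E)

The haversine formula gives a central angle δ ≈ 1.888 rad (108.2°) between the endpoints.
Interpolate at f = 5/8 with slerp weights a = sin((1−f)δ)/sin δ ≈ 0.685, b = sin(fδ)/sin δ ≈ 0.973.
p = a·p₁ + b·p₂ ≈ (-0.005, 0.648, 0.762); φ = arcsin(p_z) ≈ 49.64°, λ = atan2(p_y, p_x) ≈ 90.42°.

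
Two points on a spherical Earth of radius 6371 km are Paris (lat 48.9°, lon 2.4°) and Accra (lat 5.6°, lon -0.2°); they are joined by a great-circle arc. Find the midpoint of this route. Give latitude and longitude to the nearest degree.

Write both endpoints as unit vectors p₁, p₂ with components (cos φ cos λ, cos φ sin λ, sin φ).
The central angle between the endpoints is δ = arccos(p₁·p₂) ≈ 0.757 rad (43.4°).
Interpolate at f = 1/2 with slerp weights a = sin((1−f)δ)/sin δ ≈ 0.538, b = sin(fδ)/sin δ ≈ 0.538.
p = a·p₁ + b·p₂ ≈ (0.889, 0.013, 0.458); φ = arcsin(p_z) ≈ 27.26°, λ = atan2(p_y, p_x) ≈ 0.83°.

≈ lat 27°, lon 1°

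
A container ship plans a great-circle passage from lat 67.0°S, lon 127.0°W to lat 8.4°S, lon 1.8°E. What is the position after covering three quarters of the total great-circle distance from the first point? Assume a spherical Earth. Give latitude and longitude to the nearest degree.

Write both endpoints as unit vectors p₁, p₂ with components (cos φ cos λ, cos φ sin λ, sin φ).
The central angle between the endpoints is δ = arccos(p₁·p₂) ≈ 1.679 rad (96.2°).
Interpolate at f = 3/4 with slerp weights a = sin((1−f)δ)/sin δ ≈ 0.410, b = sin(fδ)/sin δ ≈ 0.957.
p = a·p₁ + b·p₂ ≈ (0.850, -0.098, -0.517); φ = arcsin(p_z) ≈ -31.14°, λ = atan2(p_y, p_x) ≈ -6.58°.

≈ lat 31°S, lon 7°W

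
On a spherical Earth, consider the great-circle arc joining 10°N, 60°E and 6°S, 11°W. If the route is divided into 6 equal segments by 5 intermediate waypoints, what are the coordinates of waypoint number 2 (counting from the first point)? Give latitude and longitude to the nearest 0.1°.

≈ 5.2°N, 36.1°E

The haversine formula gives a central angle δ ≈ 1.265 rad (72.5°) between the endpoints.
Interpolate at f = 2/6 with slerp weights a = sin((1−f)δ)/sin δ ≈ 0.783, b = sin(fδ)/sin δ ≈ 0.429.
p = a·p₁ + b·p₂ ≈ (0.805, 0.587, 0.091); φ = arcsin(p_z) ≈ 5.23°, λ = atan2(p_y, p_x) ≈ 36.09°.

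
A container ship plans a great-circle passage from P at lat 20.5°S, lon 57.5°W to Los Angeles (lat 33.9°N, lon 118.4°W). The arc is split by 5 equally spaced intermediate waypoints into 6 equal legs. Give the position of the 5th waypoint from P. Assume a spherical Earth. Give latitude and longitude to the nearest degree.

≈ lat 26°N, lon 106°W

The haversine formula gives a central angle δ ≈ 1.387 rad (79.5°) between the endpoints.
Interpolate at f = 5/6 with slerp weights a = sin((1−f)δ)/sin δ ≈ 0.233, b = sin(fδ)/sin δ ≈ 0.931.
p = a·p₁ + b·p₂ ≈ (-0.250, -0.864, 0.438); φ = arcsin(p_z) ≈ 25.95°, λ = atan2(p_y, p_x) ≈ -106.15°.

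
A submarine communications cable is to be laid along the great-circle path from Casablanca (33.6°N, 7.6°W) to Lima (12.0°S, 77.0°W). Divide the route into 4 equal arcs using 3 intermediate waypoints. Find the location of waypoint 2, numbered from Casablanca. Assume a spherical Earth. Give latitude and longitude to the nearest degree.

The haversine formula gives a central angle δ ≈ 1.398 rad (80.1°) between the endpoints.
Interpolate at f = 2/4 with slerp weights a = sin((1−f)δ)/sin δ ≈ 0.653, b = sin(fδ)/sin δ ≈ 0.653.
p = a·p₁ + b·p₂ ≈ (0.683, -0.695, 0.226); φ = arcsin(p_z) ≈ 13.04°, λ = atan2(p_y, p_x) ≈ -45.48°.

≈ (13°N, 45°W)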